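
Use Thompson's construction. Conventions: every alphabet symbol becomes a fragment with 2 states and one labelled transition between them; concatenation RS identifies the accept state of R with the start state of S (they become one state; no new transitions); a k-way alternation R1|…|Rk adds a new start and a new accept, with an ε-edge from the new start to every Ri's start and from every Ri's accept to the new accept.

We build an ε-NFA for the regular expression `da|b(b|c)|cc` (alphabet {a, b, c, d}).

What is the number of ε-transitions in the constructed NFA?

Recursing over subexpressions:
Each of the 7 symbol leaves contributes 0 ε-transitions.
  da → 0 ε-transitions
  b|c → 4 ε-transitions
  b(b|c) → 4 ε-transitions
  cc → 0 ε-transitions
  da|b(b|c)|cc → 10 ε-transitions

10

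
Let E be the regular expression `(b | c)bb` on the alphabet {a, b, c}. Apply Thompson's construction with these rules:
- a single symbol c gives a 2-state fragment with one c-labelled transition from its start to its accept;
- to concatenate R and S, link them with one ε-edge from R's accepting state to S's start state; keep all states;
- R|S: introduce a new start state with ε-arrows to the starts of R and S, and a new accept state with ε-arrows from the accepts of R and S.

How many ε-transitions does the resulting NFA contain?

6

Bottom-up over the parse tree:
Each of the 4 symbol leaves contributes 0 ε-transitions.
  b | c = 4 ε-transitions
  (b | c)bb = 6 ε-transitions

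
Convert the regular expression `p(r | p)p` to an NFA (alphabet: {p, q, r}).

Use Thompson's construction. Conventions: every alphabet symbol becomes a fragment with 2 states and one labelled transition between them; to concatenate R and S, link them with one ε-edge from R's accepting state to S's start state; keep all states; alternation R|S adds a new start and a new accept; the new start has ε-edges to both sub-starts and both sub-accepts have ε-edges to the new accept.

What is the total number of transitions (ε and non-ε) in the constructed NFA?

Per subexpression:
Each of the 4 symbol leaves contributes 1 transition (1 symbol, 0 ε).
  r | p : 6 transitions (2 symbol, 4 ε)
  p(r | p)p : 10 transitions (4 symbol, 6 ε)

10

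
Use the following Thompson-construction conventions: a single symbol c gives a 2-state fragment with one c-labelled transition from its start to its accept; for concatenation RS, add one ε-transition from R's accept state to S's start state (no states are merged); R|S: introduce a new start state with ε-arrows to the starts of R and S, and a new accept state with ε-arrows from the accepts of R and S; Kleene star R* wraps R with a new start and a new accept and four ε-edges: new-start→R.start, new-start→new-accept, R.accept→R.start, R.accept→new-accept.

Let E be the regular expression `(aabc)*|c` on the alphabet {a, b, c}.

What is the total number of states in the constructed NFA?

14

By structural recursion:
Each of the 5 symbol leaves contributes a 2-state fragment.
  aabc : 8 states
  (aabc)* : 10 states
  (aabc)*|c : 14 states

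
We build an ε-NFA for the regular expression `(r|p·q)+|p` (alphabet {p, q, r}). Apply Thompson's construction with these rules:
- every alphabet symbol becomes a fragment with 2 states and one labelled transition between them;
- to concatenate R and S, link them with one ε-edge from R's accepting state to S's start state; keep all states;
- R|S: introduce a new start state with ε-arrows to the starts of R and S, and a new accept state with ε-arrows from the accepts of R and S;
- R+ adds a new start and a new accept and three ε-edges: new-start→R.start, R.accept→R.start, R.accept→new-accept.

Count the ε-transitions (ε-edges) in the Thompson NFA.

Per subexpression:
Each of the 4 symbol leaves contributes 0 ε-transitions.
  p·q — 1 ε-transition
  r|p·q — 5 ε-transitions
  (r|p·q)+ — 8 ε-transitions
  (r|p·q)+|p — 12 ε-transitions

12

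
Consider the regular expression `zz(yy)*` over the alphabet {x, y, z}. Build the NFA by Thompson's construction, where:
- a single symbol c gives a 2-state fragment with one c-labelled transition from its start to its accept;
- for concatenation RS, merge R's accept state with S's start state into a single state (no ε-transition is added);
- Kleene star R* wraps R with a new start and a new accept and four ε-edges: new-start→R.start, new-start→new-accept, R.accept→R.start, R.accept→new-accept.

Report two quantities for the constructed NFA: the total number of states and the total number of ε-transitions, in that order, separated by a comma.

By structural recursion:
Each of the 4 symbol leaves contributes 2 states and 0 ε-transitions.
  yy : 3 states, 0 ε-transitions
  (yy)* : 5 states, 4 ε-transitions
  zz(yy)* : 7 states, 4 ε-transitions

7, 4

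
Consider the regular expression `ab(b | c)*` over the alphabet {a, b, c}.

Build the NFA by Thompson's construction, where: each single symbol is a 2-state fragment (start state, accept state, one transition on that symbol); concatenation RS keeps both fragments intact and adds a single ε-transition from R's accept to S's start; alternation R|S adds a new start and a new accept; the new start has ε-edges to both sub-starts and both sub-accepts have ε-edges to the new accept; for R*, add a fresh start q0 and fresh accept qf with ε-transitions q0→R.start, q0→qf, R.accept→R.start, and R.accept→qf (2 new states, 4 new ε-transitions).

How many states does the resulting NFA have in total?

12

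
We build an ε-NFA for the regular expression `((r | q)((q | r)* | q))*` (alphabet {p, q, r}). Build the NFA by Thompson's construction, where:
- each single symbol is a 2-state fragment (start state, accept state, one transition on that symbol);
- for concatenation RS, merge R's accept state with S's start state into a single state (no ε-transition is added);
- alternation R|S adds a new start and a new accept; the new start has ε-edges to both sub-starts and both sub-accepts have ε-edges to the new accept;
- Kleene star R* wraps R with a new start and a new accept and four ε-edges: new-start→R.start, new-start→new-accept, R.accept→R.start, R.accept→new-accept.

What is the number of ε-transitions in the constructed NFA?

20

Recursing over subexpressions:
Each of the 5 symbol leaves contributes 0 ε-transitions.
  r | q = 4 ε-transitions
  q | r = 4 ε-transitions
  (q | r)* = 8 ε-transitions
  (q | r)* | q = 12 ε-transitions
  (r | q)((q | r)* | q) = 16 ε-transitions
  ((r | q)((q | r)* | q))* = 20 ε-transitions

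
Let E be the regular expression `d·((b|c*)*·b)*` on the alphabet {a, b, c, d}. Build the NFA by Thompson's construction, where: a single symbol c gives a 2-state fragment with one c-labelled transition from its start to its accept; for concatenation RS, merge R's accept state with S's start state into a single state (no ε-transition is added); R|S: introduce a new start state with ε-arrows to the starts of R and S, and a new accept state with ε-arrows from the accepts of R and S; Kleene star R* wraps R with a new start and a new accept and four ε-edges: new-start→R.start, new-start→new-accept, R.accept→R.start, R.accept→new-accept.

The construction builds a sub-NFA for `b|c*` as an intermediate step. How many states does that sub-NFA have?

8

Fragment for `b|c*`:
Each of the 2 symbol leaves contributes a 2-state fragment.
  c* → 4 states
  b|c* → 8 states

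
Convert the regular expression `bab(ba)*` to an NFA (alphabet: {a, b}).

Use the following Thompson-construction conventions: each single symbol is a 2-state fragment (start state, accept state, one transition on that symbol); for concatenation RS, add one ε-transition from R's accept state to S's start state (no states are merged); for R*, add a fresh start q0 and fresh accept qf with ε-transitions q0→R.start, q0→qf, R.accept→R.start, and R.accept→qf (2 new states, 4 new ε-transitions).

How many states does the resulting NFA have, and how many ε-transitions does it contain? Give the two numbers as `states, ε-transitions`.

12, 8

Per subexpression:
Each of the 5 symbol leaves contributes 2 states and 0 ε-transitions.
  ba — 4 states, 1 ε-transition
  (ba)* — 6 states, 5 ε-transitions
  bab(ba)* — 12 states, 8 ε-transitions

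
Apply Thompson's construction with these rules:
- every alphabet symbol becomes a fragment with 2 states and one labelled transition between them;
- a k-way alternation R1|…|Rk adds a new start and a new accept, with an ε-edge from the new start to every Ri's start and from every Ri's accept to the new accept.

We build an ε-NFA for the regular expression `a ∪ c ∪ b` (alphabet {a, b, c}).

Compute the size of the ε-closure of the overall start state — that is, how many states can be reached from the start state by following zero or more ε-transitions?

4

Work bottom-up. For each fragment F, track |ε-closure(F.start)| and whether F's accept lies in that closure (i.e. whether F accepts ε). A single-symbol fragment has closure size 1 and does not accept ε.
  a ∪ c ∪ b : C = 1 + 1 + 1 + 1 = 4 (the new accept is not ε-reachable since no branch accepts ε)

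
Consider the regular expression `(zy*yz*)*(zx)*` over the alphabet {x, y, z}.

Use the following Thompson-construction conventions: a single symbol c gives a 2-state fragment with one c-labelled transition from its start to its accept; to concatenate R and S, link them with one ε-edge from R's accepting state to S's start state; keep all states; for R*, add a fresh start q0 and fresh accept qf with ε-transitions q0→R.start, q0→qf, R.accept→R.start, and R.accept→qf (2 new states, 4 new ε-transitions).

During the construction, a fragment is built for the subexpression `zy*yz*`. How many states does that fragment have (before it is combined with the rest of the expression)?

12

Fragment for `zy*yz*`:
Each of the 4 symbol leaves contributes a 2-state fragment.
  y* → 4 states
  z* → 4 states
  zy*yz* → 12 states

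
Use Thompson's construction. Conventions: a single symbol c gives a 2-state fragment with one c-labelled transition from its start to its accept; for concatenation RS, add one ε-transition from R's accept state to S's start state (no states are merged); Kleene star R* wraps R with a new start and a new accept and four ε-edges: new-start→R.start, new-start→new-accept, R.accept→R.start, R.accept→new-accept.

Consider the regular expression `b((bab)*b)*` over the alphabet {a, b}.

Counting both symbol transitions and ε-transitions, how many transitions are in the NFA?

17

Recursing over subexpressions:
Each of the 5 symbol leaves contributes 1 transition (1 symbol, 0 ε).
  bab — 5 transitions (3 symbol, 2 ε)
  (bab)* — 9 transitions (3 symbol, 6 ε)
  (bab)*b — 11 transitions (4 symbol, 7 ε)
  ((bab)*b)* — 15 transitions (4 symbol, 11 ε)
  b((bab)*b)* — 17 transitions (5 symbol, 12 ε)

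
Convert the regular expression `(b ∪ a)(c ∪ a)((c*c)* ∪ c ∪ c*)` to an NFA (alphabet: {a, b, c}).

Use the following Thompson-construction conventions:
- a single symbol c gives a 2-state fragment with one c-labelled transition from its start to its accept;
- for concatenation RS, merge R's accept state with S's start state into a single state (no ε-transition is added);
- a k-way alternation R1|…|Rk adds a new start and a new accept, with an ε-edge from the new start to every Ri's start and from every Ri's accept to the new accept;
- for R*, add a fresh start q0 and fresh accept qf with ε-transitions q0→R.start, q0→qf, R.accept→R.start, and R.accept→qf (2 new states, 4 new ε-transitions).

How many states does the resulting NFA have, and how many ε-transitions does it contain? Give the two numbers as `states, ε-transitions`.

Recursing over subexpressions:
Each of the 8 symbol leaves contributes 2 states and 0 ε-transitions.
  b ∪ a = 6 states, 4 ε-transitions
  c ∪ a = 6 states, 4 ε-transitions
  c* = 4 states, 4 ε-transitions
  c*c = 5 states, 4 ε-transitions
  (c*c)* = 7 states, 8 ε-transitions
  c* = 4 states, 4 ε-transitions
  (c*c)* ∪ c ∪ c* = 15 states, 18 ε-transitions
  (b ∪ a)(c ∪ a)((c*c)* ∪ c ∪ c*) = 25 states, 26 ε-transitions

25, 26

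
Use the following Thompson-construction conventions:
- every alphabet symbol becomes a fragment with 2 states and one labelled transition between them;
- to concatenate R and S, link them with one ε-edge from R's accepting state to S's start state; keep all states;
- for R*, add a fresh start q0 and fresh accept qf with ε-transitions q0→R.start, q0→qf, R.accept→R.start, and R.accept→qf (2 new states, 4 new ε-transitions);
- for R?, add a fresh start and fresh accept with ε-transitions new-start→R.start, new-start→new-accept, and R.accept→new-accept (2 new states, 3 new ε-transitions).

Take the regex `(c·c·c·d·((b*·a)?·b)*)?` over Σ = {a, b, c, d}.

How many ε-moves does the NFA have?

20

Per subexpression:
Each of the 7 symbol leaves contributes 0 ε-transitions.
  b* : 4 ε-transitions
  b*·a : 5 ε-transitions
  (b*·a)? : 8 ε-transitions
  (b*·a)?·b : 9 ε-transitions
  ((b*·a)?·b)* : 13 ε-transitions
  c·c·c·d·((b*·a)?·b)* : 17 ε-transitions
  (c·c·c·d·((b*·a)?·b)*)? : 20 ε-transitions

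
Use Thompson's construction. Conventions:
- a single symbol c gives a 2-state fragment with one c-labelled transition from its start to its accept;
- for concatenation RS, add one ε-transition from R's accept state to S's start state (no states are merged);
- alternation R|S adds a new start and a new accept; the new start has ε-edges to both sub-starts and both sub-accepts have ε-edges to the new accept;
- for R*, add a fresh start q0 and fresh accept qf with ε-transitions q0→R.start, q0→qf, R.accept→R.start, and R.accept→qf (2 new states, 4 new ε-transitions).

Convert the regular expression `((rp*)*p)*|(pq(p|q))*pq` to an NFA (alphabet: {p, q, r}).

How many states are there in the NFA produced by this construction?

Per subexpression:
Each of the 9 symbol leaves contributes a 2-state fragment.
  p* → 4 states
  rp* → 6 states
  (rp*)* → 8 states
  (rp*)*p → 10 states
  ((rp*)*p)* → 12 states
  p|q → 6 states
  pq(p|q) → 10 states
  (pq(p|q))* → 12 states
  (pq(p|q))*pq → 16 states
  ((rp*)*p)*|(pq(p|q))*pq → 30 states

30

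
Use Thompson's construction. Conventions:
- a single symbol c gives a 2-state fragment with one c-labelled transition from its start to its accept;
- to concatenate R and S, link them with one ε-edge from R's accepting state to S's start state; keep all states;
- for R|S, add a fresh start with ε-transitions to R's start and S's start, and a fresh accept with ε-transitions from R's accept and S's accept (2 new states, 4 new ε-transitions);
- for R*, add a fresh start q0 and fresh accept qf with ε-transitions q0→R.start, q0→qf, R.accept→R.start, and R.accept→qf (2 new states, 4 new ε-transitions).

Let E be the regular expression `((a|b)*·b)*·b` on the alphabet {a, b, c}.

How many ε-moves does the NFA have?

Recursing over subexpressions:
Each of the 4 symbol leaves contributes 0 ε-transitions.
  a|b : 4 ε-transitions
  (a|b)* : 8 ε-transitions
  (a|b)*·b : 9 ε-transitions
  ((a|b)*·b)* : 13 ε-transitions
  ((a|b)*·b)*·b : 14 ε-transitions

14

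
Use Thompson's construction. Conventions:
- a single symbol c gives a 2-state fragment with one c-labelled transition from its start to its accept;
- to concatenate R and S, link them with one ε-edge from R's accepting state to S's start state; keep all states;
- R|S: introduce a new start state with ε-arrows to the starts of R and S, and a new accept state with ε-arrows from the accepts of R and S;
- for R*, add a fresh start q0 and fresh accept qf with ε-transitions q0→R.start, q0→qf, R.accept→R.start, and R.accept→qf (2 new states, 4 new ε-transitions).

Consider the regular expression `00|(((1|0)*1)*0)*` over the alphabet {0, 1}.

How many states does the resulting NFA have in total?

22

Per subexpression:
Each of the 6 symbol leaves contributes a 2-state fragment.
  00 → 4 states
  1|0 → 6 states
  (1|0)* → 8 states
  (1|0)*1 → 10 states
  ((1|0)*1)* → 12 states
  ((1|0)*1)*0 → 14 states
  (((1|0)*1)*0)* → 16 states
  00|(((1|0)*1)*0)* → 22 states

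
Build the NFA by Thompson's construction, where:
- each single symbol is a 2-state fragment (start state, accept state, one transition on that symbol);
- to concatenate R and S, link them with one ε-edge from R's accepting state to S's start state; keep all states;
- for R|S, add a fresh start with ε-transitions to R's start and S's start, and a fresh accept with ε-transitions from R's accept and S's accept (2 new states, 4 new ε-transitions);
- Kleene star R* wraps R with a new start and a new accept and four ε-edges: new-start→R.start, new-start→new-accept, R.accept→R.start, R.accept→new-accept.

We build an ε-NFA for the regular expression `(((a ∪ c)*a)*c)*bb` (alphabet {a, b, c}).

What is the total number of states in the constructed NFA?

20

Building bottom-up:
Each of the 6 symbol leaves contributes a 2-state fragment.
  a ∪ c : 6 states
  (a ∪ c)* : 8 states
  (a ∪ c)*a : 10 states
  ((a ∪ c)*a)* : 12 states
  ((a ∪ c)*a)*c : 14 states
  (((a ∪ c)*a)*c)* : 16 states
  (((a ∪ c)*a)*c)*bb : 20 states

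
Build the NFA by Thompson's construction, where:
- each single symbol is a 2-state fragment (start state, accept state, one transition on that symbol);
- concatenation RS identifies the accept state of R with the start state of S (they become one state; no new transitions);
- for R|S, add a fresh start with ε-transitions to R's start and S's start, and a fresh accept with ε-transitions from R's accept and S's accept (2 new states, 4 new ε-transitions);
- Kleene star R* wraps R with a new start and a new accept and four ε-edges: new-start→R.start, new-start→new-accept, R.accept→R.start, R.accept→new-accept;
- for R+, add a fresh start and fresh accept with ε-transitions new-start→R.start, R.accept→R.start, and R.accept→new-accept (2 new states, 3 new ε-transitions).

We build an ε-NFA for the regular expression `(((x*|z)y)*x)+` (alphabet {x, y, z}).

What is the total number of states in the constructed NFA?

14

Bottom-up over the parse tree:
Each of the 4 symbol leaves contributes a 2-state fragment.
  x* → 4 states
  x*|z → 8 states
  (x*|z)y → 9 states
  ((x*|z)y)* → 11 states
  ((x*|z)y)*x → 12 states
  (((x*|z)y)*x)+ → 14 states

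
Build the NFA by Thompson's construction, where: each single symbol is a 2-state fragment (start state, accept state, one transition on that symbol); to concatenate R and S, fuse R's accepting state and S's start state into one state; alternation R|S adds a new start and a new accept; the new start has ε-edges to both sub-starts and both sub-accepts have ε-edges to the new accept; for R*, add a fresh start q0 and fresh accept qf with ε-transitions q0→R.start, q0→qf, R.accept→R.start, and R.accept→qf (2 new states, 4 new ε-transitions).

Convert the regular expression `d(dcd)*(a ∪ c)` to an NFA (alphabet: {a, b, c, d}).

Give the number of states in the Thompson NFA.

12

Per subexpression:
Each of the 6 symbol leaves contributes a 2-state fragment.
  dcd — 4 states
  (dcd)* — 6 states
  a ∪ c — 6 states
  d(dcd)*(a ∪ c) — 12 states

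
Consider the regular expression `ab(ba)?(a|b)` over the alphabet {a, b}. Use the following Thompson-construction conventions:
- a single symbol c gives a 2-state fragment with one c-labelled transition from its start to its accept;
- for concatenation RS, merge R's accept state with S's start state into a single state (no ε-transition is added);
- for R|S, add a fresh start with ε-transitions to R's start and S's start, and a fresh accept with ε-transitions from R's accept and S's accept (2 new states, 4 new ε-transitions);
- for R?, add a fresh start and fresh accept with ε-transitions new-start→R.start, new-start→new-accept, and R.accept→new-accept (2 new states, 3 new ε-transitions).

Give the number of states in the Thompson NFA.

12

Building bottom-up:
Each of the 6 symbol leaves contributes a 2-state fragment.
  ba = 3 states
  (ba)? = 5 states
  a|b = 6 states
  ab(ba)?(a|b) = 12 states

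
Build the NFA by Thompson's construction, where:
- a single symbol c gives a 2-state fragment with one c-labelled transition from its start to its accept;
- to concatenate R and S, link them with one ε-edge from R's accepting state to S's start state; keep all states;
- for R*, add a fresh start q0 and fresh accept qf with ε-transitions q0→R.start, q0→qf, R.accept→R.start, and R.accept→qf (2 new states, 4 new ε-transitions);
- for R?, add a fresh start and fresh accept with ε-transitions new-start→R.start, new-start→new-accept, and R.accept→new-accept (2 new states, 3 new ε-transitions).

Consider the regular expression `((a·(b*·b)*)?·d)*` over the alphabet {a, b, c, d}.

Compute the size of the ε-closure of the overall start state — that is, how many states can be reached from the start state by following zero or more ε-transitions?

Work bottom-up. For each fragment F, track |ε-closure(F.start)| and whether F's accept lies in that closure (i.e. whether F accepts ε). A single-symbol fragment has closure size 1 and does not accept ε.
  b* → new start has ε-edges to the inner start and to the new accept, so C = 2 + 1 = 3
  b*·b → the left operand accepts ε, so the closure extends into the next operand (via the concat ε-link); C = 3 + 1 = 4
  (b*·b)* → the star's fresh start ε-reaches both the body's start and the fresh accept: C = 2 + 4 = 6
  a·(b*·b)* → C equals the left operand's closure size = 1 (its accept is not ε-reachable, so the closure stops there)
  (a·(b*·b)*)? → C = 1 (new start) + 1 (body) + 1 (new accept, via ε) = 3
  (a·(b*·b)*)?·d → the left operand accepts ε, so the closure extends into the next operand (via the concat ε-link); C = 3 + 1 = 4
  ((a·(b*·b)*)?·d)* → the star's fresh start ε-reaches both the body's start and the fresh accept: C = 2 + 4 = 6

6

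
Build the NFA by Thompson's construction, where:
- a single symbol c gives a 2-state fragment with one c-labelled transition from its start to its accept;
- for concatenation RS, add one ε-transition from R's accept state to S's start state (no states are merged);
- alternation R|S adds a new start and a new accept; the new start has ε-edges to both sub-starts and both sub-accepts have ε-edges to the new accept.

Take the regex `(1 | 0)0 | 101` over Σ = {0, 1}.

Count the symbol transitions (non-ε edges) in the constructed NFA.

Building bottom-up:
Each of the 6 symbol leaves contributes exactly 1 symbol transition.
  1 | 0 → 2 symbol transitions
  (1 | 0)0 → 3 symbol transitions
  101 → 3 symbol transitions
  (1 | 0)0 | 101 → 6 symbol transitions

6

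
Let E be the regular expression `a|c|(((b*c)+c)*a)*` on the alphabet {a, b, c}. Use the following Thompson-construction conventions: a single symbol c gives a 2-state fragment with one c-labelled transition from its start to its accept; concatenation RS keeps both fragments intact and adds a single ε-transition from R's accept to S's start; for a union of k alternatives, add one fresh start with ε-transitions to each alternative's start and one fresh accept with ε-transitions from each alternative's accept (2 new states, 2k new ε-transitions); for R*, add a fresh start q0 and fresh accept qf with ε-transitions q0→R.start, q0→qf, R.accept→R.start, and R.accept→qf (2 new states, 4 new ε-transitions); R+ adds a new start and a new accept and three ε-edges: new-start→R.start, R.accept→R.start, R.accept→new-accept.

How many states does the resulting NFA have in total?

22

Building bottom-up:
Each of the 6 symbol leaves contributes a 2-state fragment.
  b* : 4 states
  b*c : 6 states
  (b*c)+ : 8 states
  (b*c)+c : 10 states
  ((b*c)+c)* : 12 states
  ((b*c)+c)*a : 14 states
  (((b*c)+c)*a)* : 16 states
  a|c|(((b*c)+c)*a)* : 22 states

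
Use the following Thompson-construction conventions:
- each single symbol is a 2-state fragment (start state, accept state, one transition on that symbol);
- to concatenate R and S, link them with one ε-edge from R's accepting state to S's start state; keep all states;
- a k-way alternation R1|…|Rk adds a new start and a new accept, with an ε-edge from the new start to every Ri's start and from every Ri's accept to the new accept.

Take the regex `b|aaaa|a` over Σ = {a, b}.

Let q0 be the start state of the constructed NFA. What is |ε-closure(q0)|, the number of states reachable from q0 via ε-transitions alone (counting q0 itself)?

4

Let C(F) = |ε-closure(F.start)| within fragment F, and note whether F accepts ε. Symbol fragments have C = 1 and do not accept ε. Then:
  aaaa → |ε-closure| equals the left operand's closure size = 1 (its accept is not ε-reachable, so the closure stops there)
  b|aaaa|a → new start ε-reaches every alternative's start; none of them accept ε, so the new accept is not reached: |ε-closure| = 1 + 1 + 1 + 1 = 4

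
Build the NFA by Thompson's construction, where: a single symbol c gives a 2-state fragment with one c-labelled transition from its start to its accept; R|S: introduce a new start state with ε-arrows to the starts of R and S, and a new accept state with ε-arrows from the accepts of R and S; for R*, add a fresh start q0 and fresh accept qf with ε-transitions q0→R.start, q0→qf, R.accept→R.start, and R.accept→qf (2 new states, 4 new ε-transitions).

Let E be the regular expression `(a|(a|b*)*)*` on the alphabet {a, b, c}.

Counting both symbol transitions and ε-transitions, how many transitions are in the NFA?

Per subexpression:
Each of the 3 symbol leaves contributes 1 transition (1 symbol, 0 ε).
  b* → 5 transitions (1 symbol, 4 ε)
  a|b* → 10 transitions (2 symbol, 8 ε)
  (a|b*)* → 14 transitions (2 symbol, 12 ε)
  a|(a|b*)* → 19 transitions (3 symbol, 16 ε)
  (a|(a|b*)*)* → 23 transitions (3 symbol, 20 ε)

23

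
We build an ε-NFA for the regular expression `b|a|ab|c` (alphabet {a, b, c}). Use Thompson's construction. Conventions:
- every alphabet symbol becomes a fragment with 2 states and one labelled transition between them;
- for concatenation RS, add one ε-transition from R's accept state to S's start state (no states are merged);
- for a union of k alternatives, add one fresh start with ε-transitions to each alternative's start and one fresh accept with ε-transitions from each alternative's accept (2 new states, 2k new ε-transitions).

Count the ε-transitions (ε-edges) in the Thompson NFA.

By structural recursion:
Each of the 5 symbol leaves contributes 0 ε-transitions.
  ab = 1 ε-transition
  b|a|ab|c = 9 ε-transitions

9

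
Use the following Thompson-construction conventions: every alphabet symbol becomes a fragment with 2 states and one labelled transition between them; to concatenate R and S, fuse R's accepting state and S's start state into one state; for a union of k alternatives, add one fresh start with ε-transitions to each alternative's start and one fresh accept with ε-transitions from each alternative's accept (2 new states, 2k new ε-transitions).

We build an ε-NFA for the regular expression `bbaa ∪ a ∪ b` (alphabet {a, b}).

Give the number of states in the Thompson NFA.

11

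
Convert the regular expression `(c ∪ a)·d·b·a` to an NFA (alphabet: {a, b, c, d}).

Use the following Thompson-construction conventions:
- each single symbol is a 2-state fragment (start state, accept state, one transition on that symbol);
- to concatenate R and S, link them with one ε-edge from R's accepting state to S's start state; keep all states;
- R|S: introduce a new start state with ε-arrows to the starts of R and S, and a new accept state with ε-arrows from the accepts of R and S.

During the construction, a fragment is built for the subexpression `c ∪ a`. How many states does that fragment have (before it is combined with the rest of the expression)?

6

Fragment for `c ∪ a`:
Each of the 2 symbol leaves contributes a 2-state fragment.
  c ∪ a = 6 states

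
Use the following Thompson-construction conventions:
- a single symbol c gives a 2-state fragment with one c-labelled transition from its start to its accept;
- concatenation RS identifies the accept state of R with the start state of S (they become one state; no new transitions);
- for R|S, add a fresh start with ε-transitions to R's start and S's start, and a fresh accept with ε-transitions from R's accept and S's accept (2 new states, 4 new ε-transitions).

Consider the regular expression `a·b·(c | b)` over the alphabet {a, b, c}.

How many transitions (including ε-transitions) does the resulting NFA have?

By structural recursion:
Each of the 4 symbol leaves contributes 1 transition (1 symbol, 0 ε).
  c | b : 6 transitions (2 symbol, 4 ε)
  a·b·(c | b) : 8 transitions (4 symbol, 4 ε)

8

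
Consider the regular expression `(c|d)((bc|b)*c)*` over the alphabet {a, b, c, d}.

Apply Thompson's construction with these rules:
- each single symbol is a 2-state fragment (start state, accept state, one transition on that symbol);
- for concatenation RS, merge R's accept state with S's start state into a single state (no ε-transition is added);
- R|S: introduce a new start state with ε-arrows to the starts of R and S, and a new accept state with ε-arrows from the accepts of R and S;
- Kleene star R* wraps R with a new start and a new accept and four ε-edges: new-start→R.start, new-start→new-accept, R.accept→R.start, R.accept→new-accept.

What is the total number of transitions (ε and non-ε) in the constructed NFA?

22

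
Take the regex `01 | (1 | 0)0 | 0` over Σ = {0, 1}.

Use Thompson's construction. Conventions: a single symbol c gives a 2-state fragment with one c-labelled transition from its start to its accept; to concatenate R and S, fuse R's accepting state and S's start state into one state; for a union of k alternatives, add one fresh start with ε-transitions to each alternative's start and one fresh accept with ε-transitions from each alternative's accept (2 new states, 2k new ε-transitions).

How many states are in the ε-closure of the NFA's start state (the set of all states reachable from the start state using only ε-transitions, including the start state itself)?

6

Let C(F) = |ε-closure(F.start)| within fragment F, and note whether F accepts ε. Symbol fragments have C = 1 and do not accept ε. Then:
  01 : same as the first factor's closure: |closure| = 1
  1 | 0 : new start ε-reaches every alternative's start; none of them accept ε, so the new accept is not reached: |closure| = 1 + 1 + 1 = 3
  (1 | 0)0 : same as the first factor's closure: |closure| = 3
  01 | (1 | 0)0 | 0 : new start ε-reaches every alternative's start; none of them accept ε, so the new accept is not reached: |closure| = 1 + 1 + 3 + 1 = 6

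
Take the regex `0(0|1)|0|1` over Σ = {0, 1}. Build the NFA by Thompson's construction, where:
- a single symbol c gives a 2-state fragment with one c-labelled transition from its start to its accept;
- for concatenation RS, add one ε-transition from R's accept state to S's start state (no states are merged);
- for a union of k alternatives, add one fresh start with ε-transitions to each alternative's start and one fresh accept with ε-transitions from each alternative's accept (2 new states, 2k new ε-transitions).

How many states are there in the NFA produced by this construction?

14

Bottom-up over the parse tree:
Each of the 5 symbol leaves contributes a 2-state fragment.
  0|1 = 6 states
  0(0|1) = 8 states
  0(0|1)|0|1 = 14 states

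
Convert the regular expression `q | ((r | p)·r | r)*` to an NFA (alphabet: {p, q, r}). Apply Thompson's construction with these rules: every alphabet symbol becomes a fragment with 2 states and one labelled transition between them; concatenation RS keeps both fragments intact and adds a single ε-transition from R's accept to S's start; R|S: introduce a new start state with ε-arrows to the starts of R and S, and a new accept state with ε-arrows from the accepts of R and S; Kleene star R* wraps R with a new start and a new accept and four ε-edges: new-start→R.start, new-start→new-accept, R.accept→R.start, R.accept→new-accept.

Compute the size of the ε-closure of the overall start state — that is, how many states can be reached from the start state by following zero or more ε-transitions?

Let C(F) = |ε-closure(F.start)| within fragment F, and note whether F accepts ε. Symbol fragments have C = 1 and do not accept ε. Then:
  r | p — new start ε-reaches every alternative's start; none of them accept ε, so the new accept is not reached: |ε-closure| = 1 + 1 + 1 = 3
  (r | p)·r — same as the first factor's closure: |ε-closure| = 3
  (r | p)·r | r — new start ε-reaches every alternative's start; none of them accept ε, so the new accept is not reached: |ε-closure| = 1 + 3 + 1 = 5
  ((r | p)·r | r)* — |ε-closure| = 1 (new start) + 5 (body) + 1 (new accept) = 7
  q | ((r | p)·r | r)* — |ε-closure| = 1 (new start) + (1 + 7) + 1 (new accept, since some branch ε-reaches its own accept) = 10

10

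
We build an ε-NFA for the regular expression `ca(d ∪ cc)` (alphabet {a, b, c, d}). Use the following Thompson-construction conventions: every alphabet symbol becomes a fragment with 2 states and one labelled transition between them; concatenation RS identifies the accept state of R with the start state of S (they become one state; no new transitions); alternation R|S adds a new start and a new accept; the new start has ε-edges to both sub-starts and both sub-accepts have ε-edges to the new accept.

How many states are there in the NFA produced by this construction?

9

Per subexpression:
Each of the 5 symbol leaves contributes a 2-state fragment.
  cc = 3 states
  d ∪ cc = 7 states
  ca(d ∪ cc) = 9 states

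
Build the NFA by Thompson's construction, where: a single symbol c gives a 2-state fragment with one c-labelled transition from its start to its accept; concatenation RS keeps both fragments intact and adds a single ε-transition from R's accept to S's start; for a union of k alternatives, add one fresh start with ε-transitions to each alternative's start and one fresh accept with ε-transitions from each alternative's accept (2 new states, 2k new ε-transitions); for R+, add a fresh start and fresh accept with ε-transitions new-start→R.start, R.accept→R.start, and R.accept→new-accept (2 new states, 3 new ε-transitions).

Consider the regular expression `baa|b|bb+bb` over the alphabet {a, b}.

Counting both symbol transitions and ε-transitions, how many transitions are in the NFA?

22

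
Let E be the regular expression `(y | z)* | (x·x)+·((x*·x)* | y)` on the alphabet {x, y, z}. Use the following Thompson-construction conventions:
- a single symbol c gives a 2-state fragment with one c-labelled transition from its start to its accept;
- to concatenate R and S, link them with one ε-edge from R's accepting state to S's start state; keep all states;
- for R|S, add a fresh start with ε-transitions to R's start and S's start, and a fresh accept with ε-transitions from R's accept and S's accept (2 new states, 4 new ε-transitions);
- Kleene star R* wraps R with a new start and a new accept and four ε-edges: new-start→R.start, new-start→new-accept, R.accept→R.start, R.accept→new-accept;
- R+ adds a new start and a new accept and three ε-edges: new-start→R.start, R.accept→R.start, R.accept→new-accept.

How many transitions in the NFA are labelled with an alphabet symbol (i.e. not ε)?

7

Recursing over subexpressions:
Each of the 7 symbol leaves contributes exactly 1 symbol transition.
  y | z → 2 symbol transitions
  (y | z)* → 2 symbol transitions
  x·x → 2 symbol transitions
  (x·x)+ → 2 symbol transitions
  x* → 1 symbol transition
  x*·x → 2 symbol transitions
  (x*·x)* → 2 symbol transitions
  (x*·x)* | y → 3 symbol transitions
  (x·x)+·((x*·x)* | y) → 5 symbol transitions
  (y | z)* | (x·x)+·((x*·x)* | y) → 7 symbol transitions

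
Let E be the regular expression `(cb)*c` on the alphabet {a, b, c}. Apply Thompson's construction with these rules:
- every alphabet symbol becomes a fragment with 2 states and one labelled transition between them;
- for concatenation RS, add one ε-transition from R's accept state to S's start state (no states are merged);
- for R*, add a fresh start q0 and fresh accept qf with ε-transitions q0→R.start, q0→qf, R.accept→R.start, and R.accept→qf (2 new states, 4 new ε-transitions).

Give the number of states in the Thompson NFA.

8

Per subexpression:
Each of the 3 symbol leaves contributes a 2-state fragment.
  cb = 4 states
  (cb)* = 6 states
  (cb)*c = 8 states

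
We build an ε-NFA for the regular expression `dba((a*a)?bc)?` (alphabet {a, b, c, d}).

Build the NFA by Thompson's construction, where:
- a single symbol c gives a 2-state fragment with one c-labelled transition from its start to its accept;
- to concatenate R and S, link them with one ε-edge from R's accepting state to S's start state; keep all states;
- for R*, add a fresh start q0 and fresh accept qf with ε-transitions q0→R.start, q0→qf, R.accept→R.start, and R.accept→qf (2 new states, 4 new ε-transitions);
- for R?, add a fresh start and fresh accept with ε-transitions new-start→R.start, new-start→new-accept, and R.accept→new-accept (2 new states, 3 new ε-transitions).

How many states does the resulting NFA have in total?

20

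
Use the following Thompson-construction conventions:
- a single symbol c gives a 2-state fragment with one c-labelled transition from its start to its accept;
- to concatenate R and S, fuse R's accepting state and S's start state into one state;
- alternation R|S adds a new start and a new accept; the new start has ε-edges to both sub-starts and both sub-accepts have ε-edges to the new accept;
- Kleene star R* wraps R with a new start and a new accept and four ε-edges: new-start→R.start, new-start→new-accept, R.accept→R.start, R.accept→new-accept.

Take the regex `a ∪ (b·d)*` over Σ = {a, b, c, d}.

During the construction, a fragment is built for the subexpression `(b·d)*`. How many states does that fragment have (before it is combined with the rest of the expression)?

5

Fragment for `(b·d)*`:
Each of the 2 symbol leaves contributes a 2-state fragment.
  b·d — 3 states
  (b·d)* — 5 states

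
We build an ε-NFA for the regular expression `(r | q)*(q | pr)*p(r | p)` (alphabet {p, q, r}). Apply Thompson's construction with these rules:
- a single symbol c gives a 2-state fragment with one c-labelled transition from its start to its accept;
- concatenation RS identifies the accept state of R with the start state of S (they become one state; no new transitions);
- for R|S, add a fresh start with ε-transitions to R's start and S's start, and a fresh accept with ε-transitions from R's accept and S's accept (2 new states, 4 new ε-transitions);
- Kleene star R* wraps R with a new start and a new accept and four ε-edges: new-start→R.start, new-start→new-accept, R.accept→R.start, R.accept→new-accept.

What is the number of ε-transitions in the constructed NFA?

Bottom-up over the parse tree:
Each of the 8 symbol leaves contributes 0 ε-transitions.
  r | q — 4 ε-transitions
  (r | q)* — 8 ε-transitions
  pr — 0 ε-transitions
  q | pr — 4 ε-transitions
  (q | pr)* — 8 ε-transitions
  r | p — 4 ε-transitions
  (r | q)*(q | pr)*p(r | p) — 20 ε-transitions

20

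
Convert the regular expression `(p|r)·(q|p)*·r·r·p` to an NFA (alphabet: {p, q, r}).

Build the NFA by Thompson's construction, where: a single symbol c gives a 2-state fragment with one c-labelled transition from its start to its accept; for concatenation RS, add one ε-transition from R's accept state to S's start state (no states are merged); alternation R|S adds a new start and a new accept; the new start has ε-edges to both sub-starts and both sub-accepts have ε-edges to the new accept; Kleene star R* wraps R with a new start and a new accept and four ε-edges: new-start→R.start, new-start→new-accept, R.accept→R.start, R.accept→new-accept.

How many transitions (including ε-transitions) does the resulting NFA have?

23

Per subexpression:
Each of the 7 symbol leaves contributes 1 transition (1 symbol, 0 ε).
  p|r → 6 transitions (2 symbol, 4 ε)
  q|p → 6 transitions (2 symbol, 4 ε)
  (q|p)* → 10 transitions (2 symbol, 8 ε)
  (p|r)·(q|p)*·r·r·p → 23 transitions (7 symbol, 16 ε)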